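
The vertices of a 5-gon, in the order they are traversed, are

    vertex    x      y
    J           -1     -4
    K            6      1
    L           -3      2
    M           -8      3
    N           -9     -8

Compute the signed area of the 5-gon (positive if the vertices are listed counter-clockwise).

Apply the surveyor's formula: 2A = Σ (x_i·y_{i+1} − x_{i+1}·y_i), indices taken mod 5.
Σ = (23) + (15) + (7) + (91) + (28) = 164
Signed area = Σ/2 = 82 (positive ⇒ counter-clockwise traversal).

82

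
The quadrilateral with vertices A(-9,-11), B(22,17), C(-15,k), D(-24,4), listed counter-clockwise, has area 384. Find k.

4

The doubled signed area Σ (x_i y_{i+1} − x_{i+1} y_i) is linear in k.
With k=0 it equals 584; the coefficient of k is 46 (from the two edges through C).
So 46·k + 584 = 2·384 = 768 ⇒ k = 4.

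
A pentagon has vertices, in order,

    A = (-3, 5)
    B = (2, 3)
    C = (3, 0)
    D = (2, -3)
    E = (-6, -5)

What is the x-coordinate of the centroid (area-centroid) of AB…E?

Apply the surveyor's formula. First the cross-terms c_i = x_i·y_{i+1} − x_{i+1}·y_i:
  -19, -9, -9, -28, -45  ⇒  2A = -110, A = -55.
Then Σ (x_i + x_{i+1})·c_i = 446, so x̄ = 446 / (6·(-55)) = -223/165.

-223/165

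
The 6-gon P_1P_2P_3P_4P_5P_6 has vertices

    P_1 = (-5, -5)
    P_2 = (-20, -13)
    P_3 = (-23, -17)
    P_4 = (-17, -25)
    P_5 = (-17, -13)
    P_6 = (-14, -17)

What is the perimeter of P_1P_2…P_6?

64

|P_1P_2| = √((-15)² + (-8)²) = √289 = 17
|P_2P_3| = √((-3)² + (-4)²) = √25 = 5
|P_3P_4| = √((6)² + (-8)²) = √100 = 10
|P_4P_5| = √((0)² + (12)²) = √144 = 12
|P_5P_6| = √((3)² + (-4)²) = √25 = 5
|P_6P_1| = √((9)² + (12)²) = √225 = 15
Perimeter = 17 + 5 + 10 + 12 + 5 + 15 = 64.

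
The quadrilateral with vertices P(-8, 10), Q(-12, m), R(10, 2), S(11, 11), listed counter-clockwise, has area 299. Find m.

-12

Write out the shoelace sum; only the two edges meeting at Q involve m:
2·Area = [((-8)·m − (-12)·10) + ((-12)·2 − 10·m)] + 286
       = -18·m + 382 = 598
⇒ m = -12.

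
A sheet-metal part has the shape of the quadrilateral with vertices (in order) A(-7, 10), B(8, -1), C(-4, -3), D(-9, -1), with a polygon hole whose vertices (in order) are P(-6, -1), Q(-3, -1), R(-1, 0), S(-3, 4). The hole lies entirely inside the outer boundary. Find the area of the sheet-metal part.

Outer boundary:
Apply the shoelace formula: 2A = Σ (x_i·y_{i+1} − x_{i+1}·y_i), indices taken mod 4.
Σ = (-73) + (-28) + (-23) + (-97) = -221
Area = |Σ|/2 = 110.5.
Hole:
Cross-terms: 3, -1, -4, 27  ⇒  Σ = 25
Area = |Σ|/2 = 12.5.
Net area = 110.5 − 12.5 = 98.

98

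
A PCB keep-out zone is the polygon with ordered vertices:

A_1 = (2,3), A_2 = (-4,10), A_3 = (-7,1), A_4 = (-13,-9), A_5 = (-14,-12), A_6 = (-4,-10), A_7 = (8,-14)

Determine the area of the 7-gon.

242

Apply the surveyor's formula: 2A = Σ (x_i·y_{i+1} − x_{i+1}·y_i), indices taken mod 7.
Cross-terms: 32, 66, 76, 30, 92, 136, 52  ⇒  Σ = 484
Area = |Σ|/2 = 242.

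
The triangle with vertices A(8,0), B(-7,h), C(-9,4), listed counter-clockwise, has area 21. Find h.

Write out the shoelace sum; only the two edges meeting at B involve h:
2·Area = [(8·h − (-7)·0) + ((-7)·4 − (-9)·h)] + -32
       = 17·h + -60 = 42
⇒ h = 6.

6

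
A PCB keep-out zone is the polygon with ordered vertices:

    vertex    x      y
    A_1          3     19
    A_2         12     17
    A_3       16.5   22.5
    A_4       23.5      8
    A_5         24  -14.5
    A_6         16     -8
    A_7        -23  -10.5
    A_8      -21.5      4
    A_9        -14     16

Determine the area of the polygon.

1174.375

Σ = (-177) + (-10.5) + (-396.75) + (-532.75) + (40) + (-352) + (-317.75) + (-288) + (-314) = -2348.75
Area = |Σ|/2 = 1174.375.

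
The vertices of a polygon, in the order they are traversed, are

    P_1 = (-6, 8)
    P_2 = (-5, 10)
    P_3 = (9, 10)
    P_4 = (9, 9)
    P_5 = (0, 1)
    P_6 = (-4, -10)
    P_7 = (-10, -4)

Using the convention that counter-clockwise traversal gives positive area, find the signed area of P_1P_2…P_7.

-172

Apply Gauss's area formula: 2A = Σ (x_i·y_{i+1} − x_{i+1}·y_i), indices taken mod 7.
Cross-terms: -20, -140, -9, 9, 4, -84, -104  ⇒  Σ = -344
Signed area = Σ/2 = -172 (negative ⇒ clockwise traversal).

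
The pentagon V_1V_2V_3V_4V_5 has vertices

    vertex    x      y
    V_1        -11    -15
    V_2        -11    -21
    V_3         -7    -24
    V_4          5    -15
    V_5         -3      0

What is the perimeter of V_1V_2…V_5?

|V_1V_2| = √((0)² + (-6)²) = √36 = 6
|V_2V_3| = √((4)² + (-3)²) = √25 = 5
|V_3V_4| = √((12)² + (9)²) = √225 = 15
|V_4V_5| = √((-8)² + (15)²) = √289 = 17
|V_5V_1| = √((-8)² + (-15)²) = √289 = 17
Perimeter = 6 + 5 + 15 + 17 + 17 = 60.

60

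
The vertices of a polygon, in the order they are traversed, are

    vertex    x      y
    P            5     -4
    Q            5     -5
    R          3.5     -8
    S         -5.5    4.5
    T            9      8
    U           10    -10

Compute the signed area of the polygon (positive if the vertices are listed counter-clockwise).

-150.125

Apply the shoelace formula: 2A = Σ (x_i·y_{i+1} − x_{i+1}·y_i), indices taken mod 6.
Cross-terms: -5, -22.5, -28.25, -84.5, -170, 10  ⇒  Σ = -300.25
Signed area = Σ/2 = -150.125 (negative ⇒ clockwise traversal).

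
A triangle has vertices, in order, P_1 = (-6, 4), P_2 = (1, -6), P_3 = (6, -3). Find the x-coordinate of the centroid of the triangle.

1/3

Apply the surveyor's formula. First the cross-terms c_i = x_i·y_{i+1} − x_{i+1}·y_i:
  32, 33, 6  ⇒  2A = 71, A = 35.5.
Then Σ (x_i + x_{i+1})·c_i = 71, so x̄ = 71 / (6·35.5) = 1/3.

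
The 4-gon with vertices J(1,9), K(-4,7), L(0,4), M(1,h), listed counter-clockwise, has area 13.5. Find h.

Write out the shoelace sum; only the two edges meeting at M involve h:
2·Area = [(0·h − 1·4) + (1·9 − 1·h)] + 27
       = -1·h + 32 = 27
⇒ h = 5.

5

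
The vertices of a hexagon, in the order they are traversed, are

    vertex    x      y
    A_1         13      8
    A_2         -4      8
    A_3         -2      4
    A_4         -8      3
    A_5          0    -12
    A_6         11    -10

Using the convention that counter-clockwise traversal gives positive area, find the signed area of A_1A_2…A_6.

304

Apply the shoelace formula: 2A = Σ (x_i·y_{i+1} − x_{i+1}·y_i), indices taken mod 6.
Σ = (136) + (0) + (26) + (96) + (132) + (218) = 608
Signed area = Σ/2 = 304 (positive ⇒ counter-clockwise traversal).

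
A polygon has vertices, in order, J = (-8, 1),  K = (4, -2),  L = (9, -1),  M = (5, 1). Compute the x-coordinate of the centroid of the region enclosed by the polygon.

Apply the surveyor's formula. First the cross-terms c_i = x_i·y_{i+1} − x_{i+1}·y_i:
  12, 14, 14, 13  ⇒  2A = 53, A = 26.5.
Then Σ (x_i + x_{i+1})·c_i = 291, so x̄ = 291 / (6·26.5) = 97/53.

97/53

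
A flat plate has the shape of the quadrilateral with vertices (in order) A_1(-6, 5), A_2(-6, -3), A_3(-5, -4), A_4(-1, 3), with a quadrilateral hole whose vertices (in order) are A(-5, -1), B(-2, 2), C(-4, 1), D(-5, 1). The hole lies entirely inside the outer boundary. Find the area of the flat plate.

Outer boundary:
Apply Gauss's area formula: 2A = Σ (x_i·y_{i+1} − x_{i+1}·y_i), indices taken mod 4.
Σ = (48) + (9) + (-19) + (13) = 51
Area = |Σ|/2 = 25.5.
Hole:
Apply the shoelace formula: 2A = Σ (x_i·y_{i+1} − x_{i+1}·y_i), indices taken mod 4.
Σ = (-12) + (6) + (1) + (10) = 5
Area = |Σ|/2 = 2.5.
Net area = 25.5 − 2.5 = 23.

23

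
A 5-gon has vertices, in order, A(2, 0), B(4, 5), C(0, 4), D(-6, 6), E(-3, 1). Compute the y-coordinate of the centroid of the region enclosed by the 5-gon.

43/15

Apply the shoelace (surveyor's) formula. First the cross-terms c_i = x_i·y_{i+1} − x_{i+1}·y_i:
  10, 16, 24, 12, -2  ⇒  2A = 60, A = 30.
Then Σ (y_i + y_{i+1})·c_i = 516, so ȳ = 516 / (6·30) = 43/15.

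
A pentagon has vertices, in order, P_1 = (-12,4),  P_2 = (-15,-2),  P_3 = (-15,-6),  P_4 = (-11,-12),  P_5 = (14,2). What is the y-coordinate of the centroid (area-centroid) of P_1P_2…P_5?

-76/33

Apply the shoelace formula. First the cross-terms c_i = x_i·y_{i+1} − x_{i+1}·y_i:
  84, 60, 114, 146, 80  ⇒  2A = 484, A = 242.
Then Σ (y_i + y_{i+1})·c_i = -3344, so ȳ = -3344 / (6·242) = -76/33.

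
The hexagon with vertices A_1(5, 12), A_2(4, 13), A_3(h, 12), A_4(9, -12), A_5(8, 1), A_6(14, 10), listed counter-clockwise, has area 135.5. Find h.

The doubled signed area Σ (x_i y_{i+1} − x_{i+1} y_i) is linear in h.
With h=0 it equals 246; the coefficient of h is -25 (from the two edges through A_3).
So -25·h + 246 = 2·135.5 = 271 ⇒ h = -1.

-1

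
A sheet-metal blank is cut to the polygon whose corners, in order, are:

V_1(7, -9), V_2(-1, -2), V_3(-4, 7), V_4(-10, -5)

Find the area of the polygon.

Σ = (-23) + (-15) + (90) + (125) = 177
Area = |Σ|/2 = 88.5.

88.5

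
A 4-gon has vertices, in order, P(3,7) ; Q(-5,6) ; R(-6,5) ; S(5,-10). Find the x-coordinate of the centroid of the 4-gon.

Apply the surveyor's formula. First the cross-terms c_i = x_i·y_{i+1} − x_{i+1}·y_i:
  53, 11, 35, 65  ⇒  2A = 164, A = 82.
Then Σ (x_i + x_{i+1})·c_i = 258, so x̄ = 258 / (6·82) = 43/82.

43/82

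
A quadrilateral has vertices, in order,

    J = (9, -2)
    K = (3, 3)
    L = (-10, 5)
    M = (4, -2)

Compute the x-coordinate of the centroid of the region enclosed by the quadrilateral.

Apply Gauss's area formula. First the cross-terms c_i = x_i·y_{i+1} − x_{i+1}·y_i:
  33, 45, 0, 10  ⇒  2A = 88, A = 44.
Then Σ (x_i + x_{i+1})·c_i = 211, so x̄ = 211 / (6·44) = 211/264.

211/264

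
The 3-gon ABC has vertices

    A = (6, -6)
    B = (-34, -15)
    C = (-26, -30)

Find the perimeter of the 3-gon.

98

|AB| = √((-40)² + (-9)²) = √1681 = 41
|BC| = √((8)² + (-15)²) = √289 = 17
|CA| = √((32)² + (24)²) = √1600 = 40
Perimeter = 41 + 17 + 40 = 98.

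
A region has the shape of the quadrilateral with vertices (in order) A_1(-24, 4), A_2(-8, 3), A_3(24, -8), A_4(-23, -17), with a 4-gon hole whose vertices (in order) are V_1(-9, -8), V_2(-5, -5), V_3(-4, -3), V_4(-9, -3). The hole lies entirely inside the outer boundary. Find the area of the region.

Outer boundary:
Apply the surveyor's formula: 2A = Σ (x_i·y_{i+1} − x_{i+1}·y_i), indices taken mod 4.
Σ = (-40) + (-8) + (-592) + (-500) = -1140
Area = |Σ|/2 = 570.
Hole:
Apply the shoelace (surveyor's) formula: 2A = Σ (x_i·y_{i+1} − x_{i+1}·y_i), indices taken mod 4.
V_1→V_2: (-9)(-5) − (-5)(-8) = 5
V_2→V_3: (-5)(-3) − (-4)(-5) = -5
V_3→V_4: (-4)(-3) − (-9)(-3) = -15
V_4→V_1: (-9)(-8) − (-9)(-3) = 45
Σ = 30
Area = |Σ|/2 = 15.
Net area = 570 − 15 = 555.

555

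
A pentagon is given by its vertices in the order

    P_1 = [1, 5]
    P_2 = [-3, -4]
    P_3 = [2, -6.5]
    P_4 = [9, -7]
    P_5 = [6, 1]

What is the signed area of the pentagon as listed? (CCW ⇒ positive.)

Σ = (11) + (27.5) + (44.5) + (51) + (29) = 163
Signed area = Σ/2 = 81.5 (positive ⇒ counter-clockwise traversal).

81.5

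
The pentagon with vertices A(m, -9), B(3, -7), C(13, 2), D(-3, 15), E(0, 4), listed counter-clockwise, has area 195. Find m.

Write out the shoelace sum; only the two edges meeting at A involve m:
2·Area = [(0·(-9) − m·4) + (m·(-7) − 3·(-9))] + 286
       = -11·m + 313 = 390
⇒ m = -7.

-7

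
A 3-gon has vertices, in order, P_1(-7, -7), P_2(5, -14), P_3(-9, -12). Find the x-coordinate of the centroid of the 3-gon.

-11/3

Apply the shoelace (surveyor's) formula. First the cross-terms c_i = x_i·y_{i+1} − x_{i+1}·y_i:
  133, -186, -21  ⇒  2A = -74, A = -37.
Then Σ (x_i + x_{i+1})·c_i = 814, so x̄ = 814 / (6·(-37)) = -11/3.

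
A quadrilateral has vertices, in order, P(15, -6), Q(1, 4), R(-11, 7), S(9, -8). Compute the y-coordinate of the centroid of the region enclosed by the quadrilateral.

Apply the shoelace (surveyor's) formula. First the cross-terms c_i = x_i·y_{i+1} − x_{i+1}·y_i:
  66, 51, 25, 66  ⇒  2A = 208, A = 104.
Then Σ (y_i + y_{i+1})·c_i = -520, so ȳ = -520 / (6·104) = -5/6.

-5/6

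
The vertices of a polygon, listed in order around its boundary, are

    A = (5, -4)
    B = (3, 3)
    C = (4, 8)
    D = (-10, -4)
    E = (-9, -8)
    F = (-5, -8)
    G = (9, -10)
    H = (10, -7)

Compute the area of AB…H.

Σ = (27) + (12) + (64) + (44) + (32) + (122) + (37) + (-5) = 333
Area = |Σ|/2 = 166.5.

166.5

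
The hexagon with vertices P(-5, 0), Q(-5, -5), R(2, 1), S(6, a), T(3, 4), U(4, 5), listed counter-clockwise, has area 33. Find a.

Write out the shoelace sum; only the two edges meeting at S involve a:
2·Area = [(2·a − 6·1) + (6·4 − 3·a)] + 54
       = -1·a + 72 = 66
⇒ a = 6.

6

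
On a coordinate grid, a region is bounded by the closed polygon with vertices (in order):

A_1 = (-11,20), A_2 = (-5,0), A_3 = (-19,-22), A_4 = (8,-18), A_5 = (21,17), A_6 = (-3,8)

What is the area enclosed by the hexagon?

Cross-terms: 100, 110, 518, 514, 219, 28  ⇒  Σ = 1489
Area = |Σ|/2 = 744.5.

744.5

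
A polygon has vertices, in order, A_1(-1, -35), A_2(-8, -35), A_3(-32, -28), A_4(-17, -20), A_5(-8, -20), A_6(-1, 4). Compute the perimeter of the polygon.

|A_1A_2| = √((-7)² + (0)²) = √49 = 7
|A_2A_3| = √((-24)² + (7)²) = √625 = 25
|A_3A_4| = √((15)² + (8)²) = √289 = 17
|A_4A_5| = √((9)² + (0)²) = √81 = 9
|A_5A_6| = √((7)² + (24)²) = √625 = 25
|A_6A_1| = √((0)² + (-39)²) = √1521 = 39
Perimeter = 7 + 25 + 17 + 9 + 25 + 39 = 122.

122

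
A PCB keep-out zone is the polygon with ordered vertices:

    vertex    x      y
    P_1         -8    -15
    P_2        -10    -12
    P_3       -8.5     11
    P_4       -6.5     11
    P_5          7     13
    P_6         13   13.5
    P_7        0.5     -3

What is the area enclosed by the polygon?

Cross-terms: -54, -212, -22, -161.5, -74.5, -45.75, -31.5  ⇒  Σ = -601.25
Area = |Σ|/2 = 300.625.

300.625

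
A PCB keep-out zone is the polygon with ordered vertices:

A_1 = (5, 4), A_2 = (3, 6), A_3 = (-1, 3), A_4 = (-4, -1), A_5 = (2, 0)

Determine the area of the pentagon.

28

Apply the surveyor's formula: 2A = Σ (x_i·y_{i+1} − x_{i+1}·y_i), indices taken mod 5.
Σ = (18) + (15) + (13) + (2) + (8) = 56
Area = |Σ|/2 = 28.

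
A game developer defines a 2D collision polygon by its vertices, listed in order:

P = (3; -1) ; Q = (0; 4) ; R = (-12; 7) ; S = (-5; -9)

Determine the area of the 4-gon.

Apply the surveyor's formula: 2A = Σ (x_i·y_{i+1} − x_{i+1}·y_i), indices taken mod 4.
Σ = (12) + (48) + (143) + (32) = 235
Area = |Σ|/2 = 117.5.

117.5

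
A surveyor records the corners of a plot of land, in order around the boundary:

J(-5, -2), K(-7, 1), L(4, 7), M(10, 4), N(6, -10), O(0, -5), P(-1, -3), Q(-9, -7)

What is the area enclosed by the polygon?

Apply Gauss's area formula: 2A = Σ (x_i·y_{i+1} − x_{i+1}·y_i), indices taken mod 8.
J→K: (-5)(1) − (-7)(-2) = -19
K→L: (-7)(7) − (4)(1) = -53
L→M: (4)(4) − (10)(7) = -54
M→N: (10)(-10) − (6)(4) = -124
N→O: (6)(-5) − (0)(-10) = -30
O→P: (0)(-3) − (-1)(-5) = -5
P→Q: (-1)(-7) − (-9)(-3) = -20
Q→J: (-9)(-2) − (-5)(-7) = -17
Σ = -322
Area = |Σ|/2 = 161.

161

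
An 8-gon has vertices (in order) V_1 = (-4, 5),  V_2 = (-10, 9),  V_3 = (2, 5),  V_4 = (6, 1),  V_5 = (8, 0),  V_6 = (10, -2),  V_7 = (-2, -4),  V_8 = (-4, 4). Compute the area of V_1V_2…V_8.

89

Apply the shoelace (surveyor's) formula: 2A = Σ (x_i·y_{i+1} − x_{i+1}·y_i), indices taken mod 8.
Σ = (14) + (-68) + (-28) + (-8) + (-16) + (-44) + (-24) + (-4) = -178
Area = |Σ|/2 = 89.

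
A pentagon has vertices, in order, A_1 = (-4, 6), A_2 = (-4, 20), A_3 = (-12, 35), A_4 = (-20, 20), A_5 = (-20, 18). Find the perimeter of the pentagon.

70

|A_1A_2| = √((0)² + (14)²) = √196 = 14
|A_2A_3| = √((-8)² + (15)²) = √289 = 17
|A_3A_4| = √((-8)² + (-15)²) = √289 = 17
|A_4A_5| = √((0)² + (-2)²) = √4 = 2
|A_5A_1| = √((16)² + (-12)²) = √400 = 20
Perimeter = 14 + 17 + 17 + 2 + 20 = 70.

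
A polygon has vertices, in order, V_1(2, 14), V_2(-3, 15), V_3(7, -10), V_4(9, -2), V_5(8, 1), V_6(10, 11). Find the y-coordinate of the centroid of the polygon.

37/7

Apply the shoelace (surveyor's) formula. First the cross-terms c_i = x_i·y_{i+1} − x_{i+1}·y_i:
  72, -75, 76, 25, 78, 118  ⇒  2A = 294, A = 147.
Then Σ (y_i + y_{i+1})·c_i = 4662, so ȳ = 4662 / (6·147) = 37/7.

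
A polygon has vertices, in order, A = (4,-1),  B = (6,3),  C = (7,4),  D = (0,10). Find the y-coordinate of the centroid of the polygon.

677/153

Apply Gauss's area formula. First the cross-terms c_i = x_i·y_{i+1} − x_{i+1}·y_i:
  18, 3, 70, -40  ⇒  2A = 51, A = 25.5.
Then Σ (y_i + y_{i+1})·c_i = 677, so ȳ = 677 / (6·25.5) = 677/153.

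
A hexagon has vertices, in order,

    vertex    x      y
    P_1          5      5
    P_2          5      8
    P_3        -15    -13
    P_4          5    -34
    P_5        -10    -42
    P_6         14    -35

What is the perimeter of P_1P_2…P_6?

144

|P_1P_2| = √((0)² + (3)²) = √9 = 3
|P_2P_3| = √((-20)² + (-21)²) = √841 = 29
|P_3P_4| = √((20)² + (-21)²) = √841 = 29
|P_4P_5| = √((-15)² + (-8)²) = √289 = 17
|P_5P_6| = √((24)² + (7)²) = √625 = 25
|P_6P_1| = √((-9)² + (40)²) = √1681 = 41
Perimeter = 3 + 29 + 29 + 17 + 25 + 41 = 144.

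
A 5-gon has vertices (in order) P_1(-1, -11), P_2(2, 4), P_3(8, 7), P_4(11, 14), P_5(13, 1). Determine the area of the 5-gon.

Cross-terms: 18, -18, 35, -171, -142  ⇒  Σ = -278
Area = |Σ|/2 = 139.

139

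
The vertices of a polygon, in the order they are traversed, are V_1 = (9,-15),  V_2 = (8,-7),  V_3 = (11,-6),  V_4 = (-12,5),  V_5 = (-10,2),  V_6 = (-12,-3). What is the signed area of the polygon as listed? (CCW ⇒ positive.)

Apply Gauss's area formula: 2A = Σ (x_i·y_{i+1} − x_{i+1}·y_i), indices taken mod 6.
Cross-terms: 57, 29, -17, 26, 54, 207  ⇒  Σ = 356
Signed area = Σ/2 = 178 (positive ⇒ counter-clockwise traversal).

178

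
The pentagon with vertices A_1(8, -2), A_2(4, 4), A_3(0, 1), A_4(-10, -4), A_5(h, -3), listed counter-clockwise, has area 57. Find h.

The doubled signed area Σ (x_i y_{i+1} − x_{i+1} y_i) is linear in h.
With h=0 it equals 108; the coefficient of h is 2 (from the two edges through A_5).
So 2·h + 108 = 2·57 = 114 ⇒ h = 3.

3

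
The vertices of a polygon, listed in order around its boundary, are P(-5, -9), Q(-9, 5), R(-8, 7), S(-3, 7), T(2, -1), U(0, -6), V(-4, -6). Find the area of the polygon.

Σ = (-106) + (-23) + (-35) + (-11) + (-12) + (-24) + (6) = -205
Area = |Σ|/2 = 102.5.

102.5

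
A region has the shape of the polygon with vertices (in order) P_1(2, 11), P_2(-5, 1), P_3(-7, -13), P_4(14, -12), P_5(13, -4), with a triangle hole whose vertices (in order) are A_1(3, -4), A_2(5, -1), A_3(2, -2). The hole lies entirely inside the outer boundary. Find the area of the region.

Outer boundary:
Apply Gauss's area formula: 2A = Σ (x_i·y_{i+1} − x_{i+1}·y_i), indices taken mod 5.
P_1→P_2: (2)(1) − (-5)(11) = 57
P_2→P_3: (-5)(-13) − (-7)(1) = 72
P_3→P_4: (-7)(-12) − (14)(-13) = 266
P_4→P_5: (14)(-4) − (13)(-12) = 100
P_5→P_1: (13)(11) − (2)(-4) = 151
Σ = 646
Area = |Σ|/2 = 323.
Hole:
Apply Gauss's area formula: 2A = Σ (x_i·y_{i+1} − x_{i+1}·y_i), indices taken mod 3.
Cross-terms: 17, -8, -2  ⇒  Σ = 7
Area = |Σ|/2 = 3.5.
Net area = 323 − 3.5 = 319.5.

319.5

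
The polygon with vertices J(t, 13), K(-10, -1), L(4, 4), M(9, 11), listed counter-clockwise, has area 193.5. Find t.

-14

Write out the shoelace sum; only the two edges meeting at J involve t:
2·Area = [(9·13 − t·11) + (t·(-1) − (-10)·13)] + -28
       = -12·t + 219 = 387
⇒ t = -14.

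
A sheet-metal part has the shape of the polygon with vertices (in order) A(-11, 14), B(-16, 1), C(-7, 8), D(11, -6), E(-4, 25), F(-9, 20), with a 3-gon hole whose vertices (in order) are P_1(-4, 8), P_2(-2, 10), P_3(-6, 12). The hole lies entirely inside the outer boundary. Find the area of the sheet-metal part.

262

Outer boundary:
A→B: (-11)(1) − (-16)(14) = 213
B→C: (-16)(8) − (-7)(1) = -121
C→D: (-7)(-6) − (11)(8) = -46
D→E: (11)(25) − (-4)(-6) = 251
E→F: (-4)(20) − (-9)(25) = 145
F→A: (-9)(14) − (-11)(20) = 94
Σ = 536
Area = |Σ|/2 = 268.
Hole:
Apply the shoelace formula: 2A = Σ (x_i·y_{i+1} − x_{i+1}·y_i), indices taken mod 3.
Σ = (-24) + (36) + (0) = 12
Area = |Σ|/2 = 6.
Net area = 268 − 6 = 262.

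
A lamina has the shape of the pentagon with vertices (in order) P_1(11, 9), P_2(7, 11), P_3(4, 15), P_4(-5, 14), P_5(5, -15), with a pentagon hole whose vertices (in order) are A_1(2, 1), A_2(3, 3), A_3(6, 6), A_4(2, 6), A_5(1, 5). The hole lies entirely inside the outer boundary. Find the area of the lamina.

Outer boundary:
Cross-terms: 58, 61, 131, 5, 210  ⇒  Σ = 465
Area = |Σ|/2 = 232.5.
Hole:
Cross-terms: 3, 0, 24, 4, -9  ⇒  Σ = 22
Area = |Σ|/2 = 11.
Net area = 232.5 − 11 = 221.5.

221.5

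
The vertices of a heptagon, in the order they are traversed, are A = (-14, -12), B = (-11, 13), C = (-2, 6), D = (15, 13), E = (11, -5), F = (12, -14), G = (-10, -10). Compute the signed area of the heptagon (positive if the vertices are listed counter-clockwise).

Apply the shoelace (surveyor's) formula: 2A = Σ (x_i·y_{i+1} − x_{i+1}·y_i), indices taken mod 7.
Cross-terms: -314, -40, -116, -218, -94, -260, -20  ⇒  Σ = -1062
Signed area = Σ/2 = -531 (negative ⇒ clockwise traversal).

-531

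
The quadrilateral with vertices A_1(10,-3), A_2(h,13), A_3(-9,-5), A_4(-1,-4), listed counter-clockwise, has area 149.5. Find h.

The doubled signed area Σ (x_i y_{i+1} − x_{i+1} y_i) is linear in h.
With h=0 it equals 321; the coefficient of h is -2 (from the two edges through A_2).
So -2·h + 321 = 2·149.5 = 299 ⇒ h = 11.

11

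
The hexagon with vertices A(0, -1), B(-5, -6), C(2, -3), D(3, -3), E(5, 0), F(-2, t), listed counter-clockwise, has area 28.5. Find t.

The doubled signed area Σ (x_i y_{i+1} − x_{i+1} y_i) is linear in t.
With t=0 it equals 42; the coefficient of t is 5 (from the two edges through F).
So 5·t + 42 = 2·28.5 = 57 ⇒ t = 3.

3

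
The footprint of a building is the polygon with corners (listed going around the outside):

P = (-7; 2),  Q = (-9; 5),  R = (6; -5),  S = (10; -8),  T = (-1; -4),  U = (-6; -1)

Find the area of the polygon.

45

P→Q: (-7)(5) − (-9)(2) = -17
Q→R: (-9)(-5) − (6)(5) = 15
R→S: (6)(-8) − (10)(-5) = 2
S→T: (10)(-4) − (-1)(-8) = -48
T→U: (-1)(-1) − (-6)(-4) = -23
U→P: (-6)(2) − (-7)(-1) = -19
Σ = -90
Area = |Σ|/2 = 45.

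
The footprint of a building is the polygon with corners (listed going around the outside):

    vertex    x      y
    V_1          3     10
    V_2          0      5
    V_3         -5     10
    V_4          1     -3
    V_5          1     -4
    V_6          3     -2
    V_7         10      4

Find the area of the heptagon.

87

Apply the shoelace formula: 2A = Σ (x_i·y_{i+1} − x_{i+1}·y_i), indices taken mod 7.
Σ = (15) + (25) + (5) + (-1) + (10) + (32) + (88) = 174
Area = |Σ|/2 = 87.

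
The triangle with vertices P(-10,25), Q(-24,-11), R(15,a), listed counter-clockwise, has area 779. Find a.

Write out the shoelace sum; only the two edges meeting at R involve a:
2·Area = [((-24)·a − 15·(-11)) + (15·25 − (-10)·a)] + 710
       = -14·a + 1250 = 1558
⇒ a = -22.

-22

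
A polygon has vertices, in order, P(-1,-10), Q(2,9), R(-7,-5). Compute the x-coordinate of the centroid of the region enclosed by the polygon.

-2

Apply the shoelace formula. First the cross-terms c_i = x_i·y_{i+1} − x_{i+1}·y_i:
  11, 53, 65  ⇒  2A = 129, A = 64.5.
Then Σ (x_i + x_{i+1})·c_i = -774, so x̄ = -774 / (6·64.5) = -2.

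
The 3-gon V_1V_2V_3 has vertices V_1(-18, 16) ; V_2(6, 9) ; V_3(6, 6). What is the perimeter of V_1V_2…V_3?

|V_1V_2| = √((24)² + (-7)²) = √625 = 25
|V_2V_3| = √((0)² + (-3)²) = √9 = 3
|V_3V_1| = √((-24)² + (10)²) = √676 = 26
Perimeter = 25 + 3 + 26 = 54.

54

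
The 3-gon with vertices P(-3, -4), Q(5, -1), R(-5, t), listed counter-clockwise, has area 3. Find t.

-4

The doubled signed area Σ (x_i y_{i+1} − x_{i+1} y_i) is linear in t.
With t=0 it equals 38; the coefficient of t is 8 (from the two edges through R).
So 8·t + 38 = 2·3 = 6 ⇒ t = -4.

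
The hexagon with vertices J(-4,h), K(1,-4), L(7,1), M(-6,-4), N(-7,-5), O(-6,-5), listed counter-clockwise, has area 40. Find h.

-10

The doubled signed area Σ (x_i y_{i+1} − x_{i+1} y_i) is linear in h.
With h=0 it equals 10; the coefficient of h is -7 (from the two edges through J).
So -7·h + 10 = 2·40 = 80 ⇒ h = -10.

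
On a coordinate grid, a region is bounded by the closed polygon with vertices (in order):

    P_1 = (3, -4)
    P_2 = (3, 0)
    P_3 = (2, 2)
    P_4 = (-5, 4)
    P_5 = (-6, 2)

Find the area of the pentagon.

Cross-terms: 12, 6, 18, 14, 18  ⇒  Σ = 68
Area = |Σ|/2 = 34.

34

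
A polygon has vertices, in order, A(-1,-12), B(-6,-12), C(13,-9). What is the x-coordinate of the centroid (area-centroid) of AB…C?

2

Apply the shoelace (surveyor's) formula. First the cross-terms c_i = x_i·y_{i+1} − x_{i+1}·y_i:
  -60, 210, -165  ⇒  2A = -15, A = -7.5.
Then Σ (x_i + x_{i+1})·c_i = -90, so x̄ = -90 / (6·(-7.5)) = 2.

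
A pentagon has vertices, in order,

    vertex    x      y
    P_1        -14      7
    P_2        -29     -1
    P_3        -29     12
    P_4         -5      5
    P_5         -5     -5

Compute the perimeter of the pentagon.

80

|P_1P_2| = √((-15)² + (-8)²) = √289 = 17
|P_2P_3| = √((0)² + (13)²) = √169 = 13
|P_3P_4| = √((24)² + (-7)²) = √625 = 25
|P_4P_5| = √((0)² + (-10)²) = √100 = 10
|P_5P_1| = √((-9)² + (12)²) = √225 = 15
Perimeter = 17 + 13 + 25 + 10 + 15 = 80.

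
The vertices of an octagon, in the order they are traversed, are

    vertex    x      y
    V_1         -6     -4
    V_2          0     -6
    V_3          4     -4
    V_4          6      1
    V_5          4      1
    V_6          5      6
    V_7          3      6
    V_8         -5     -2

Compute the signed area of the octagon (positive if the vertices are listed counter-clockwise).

Apply the surveyor's formula: 2A = Σ (x_i·y_{i+1} − x_{i+1}·y_i), indices taken mod 8.
Σ = (36) + (24) + (28) + (2) + (19) + (12) + (24) + (8) = 153
Signed area = Σ/2 = 76.5 (positive ⇒ counter-clockwise traversal).

76.5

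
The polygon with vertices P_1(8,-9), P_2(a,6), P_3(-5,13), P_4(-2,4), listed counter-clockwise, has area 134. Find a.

The doubled signed area Σ (x_i y_{i+1} − x_{i+1} y_i) is linear in a.
With a=0 it equals 70; the coefficient of a is 22 (from the two edges through P_2).
So 22·a + 70 = 2·134 = 268 ⇒ a = 9.

9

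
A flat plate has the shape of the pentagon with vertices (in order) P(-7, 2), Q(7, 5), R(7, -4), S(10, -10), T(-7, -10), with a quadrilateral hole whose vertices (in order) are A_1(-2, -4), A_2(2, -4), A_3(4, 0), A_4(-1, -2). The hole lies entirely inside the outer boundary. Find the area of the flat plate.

Outer boundary:
Apply the shoelace formula: 2A = Σ (x_i·y_{i+1} − x_{i+1}·y_i), indices taken mod 5.
Σ = (-49) + (-63) + (-30) + (-170) + (-84) = -396
Area = |Σ|/2 = 198.
Hole:
Cross-terms: 16, 16, -8, 0  ⇒  Σ = 24
Area = |Σ|/2 = 12.
Net area = 198 − 12 = 186.

186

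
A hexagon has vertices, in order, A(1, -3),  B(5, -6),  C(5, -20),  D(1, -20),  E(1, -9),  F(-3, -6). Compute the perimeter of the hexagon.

44

|AB| = √((4)² + (-3)²) = √25 = 5
|BC| = √((0)² + (-14)²) = √196 = 14
|CD| = √((-4)² + (0)²) = √16 = 4
|DE| = √((0)² + (11)²) = √121 = 11
|EF| = √((-4)² + (3)²) = √25 = 5
|FA| = √((4)² + (3)²) = √25 = 5
Perimeter = 5 + 14 + 4 + 11 + 5 + 5 = 44.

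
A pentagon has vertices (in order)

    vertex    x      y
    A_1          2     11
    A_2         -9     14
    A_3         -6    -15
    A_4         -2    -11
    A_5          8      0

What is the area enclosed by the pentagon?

279

Σ = (127) + (219) + (36) + (88) + (88) = 558
Area = |Σ|/2 = 279.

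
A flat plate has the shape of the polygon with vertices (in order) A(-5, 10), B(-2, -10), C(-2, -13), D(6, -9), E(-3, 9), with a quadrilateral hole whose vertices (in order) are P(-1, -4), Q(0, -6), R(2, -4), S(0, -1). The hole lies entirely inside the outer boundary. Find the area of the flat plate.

99.5

Outer boundary:
Apply Gauss's area formula: 2A = Σ (x_i·y_{i+1} − x_{i+1}·y_i), indices taken mod 5.
A→B: (-5)(-10) − (-2)(10) = 70
B→C: (-2)(-13) − (-2)(-10) = 6
C→D: (-2)(-9) − (6)(-13) = 96
D→E: (6)(9) − (-3)(-9) = 27
E→A: (-3)(10) − (-5)(9) = 15
Σ = 214
Area = |Σ|/2 = 107.
Hole:
Σ = (6) + (12) + (-2) + (-1) = 15
Area = |Σ|/2 = 7.5.
Net area = 107 − 7.5 = 99.5.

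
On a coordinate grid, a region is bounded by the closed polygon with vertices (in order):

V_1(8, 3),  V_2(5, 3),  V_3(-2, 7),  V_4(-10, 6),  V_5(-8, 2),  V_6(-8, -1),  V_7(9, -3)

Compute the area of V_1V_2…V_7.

122

Cross-terms: 9, 41, 58, 28, 24, 33, 51  ⇒  Σ = 244
Area = |Σ|/2 = 122.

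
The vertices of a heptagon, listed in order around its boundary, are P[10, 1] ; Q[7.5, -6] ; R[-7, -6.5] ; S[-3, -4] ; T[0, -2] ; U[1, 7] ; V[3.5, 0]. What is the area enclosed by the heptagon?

81.375

Apply Gauss's area formula: 2A = Σ (x_i·y_{i+1} − x_{i+1}·y_i), indices taken mod 7.
Σ = (-67.5) + (-90.75) + (8.5) + (6) + (2) + (-24.5) + (3.5) = -162.75
Area = |Σ|/2 = 81.375.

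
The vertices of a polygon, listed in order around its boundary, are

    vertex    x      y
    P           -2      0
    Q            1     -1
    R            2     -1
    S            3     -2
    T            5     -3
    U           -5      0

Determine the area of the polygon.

6

Apply the shoelace formula: 2A = Σ (x_i·y_{i+1} − x_{i+1}·y_i), indices taken mod 6.
Σ = (2) + (1) + (-1) + (1) + (-15) + (0) = -12
Area = |Σ|/2 = 6.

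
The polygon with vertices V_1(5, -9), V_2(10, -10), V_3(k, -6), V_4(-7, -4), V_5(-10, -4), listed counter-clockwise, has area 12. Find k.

-2

Write out the shoelace sum; only the two edges meeting at V_3 involve k:
2·Area = [(10·(-6) − k·(-10)) + (k·(-4) − (-7)·(-6))] + 138
       = 6·k + 36 = 24
⇒ k = -2.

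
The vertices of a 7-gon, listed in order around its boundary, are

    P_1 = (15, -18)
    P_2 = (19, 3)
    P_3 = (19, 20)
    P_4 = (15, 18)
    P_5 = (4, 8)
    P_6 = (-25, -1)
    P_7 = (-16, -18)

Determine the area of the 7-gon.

P_1→P_2: (15)(3) − (19)(-18) = 387
P_2→P_3: (19)(20) − (19)(3) = 323
P_3→P_4: (19)(18) − (15)(20) = 42
P_4→P_5: (15)(8) − (4)(18) = 48
P_5→P_6: (4)(-1) − (-25)(8) = 196
P_6→P_7: (-25)(-18) − (-16)(-1) = 434
P_7→P_1: (-16)(-18) − (15)(-18) = 558
Σ = 1988
Area = |Σ|/2 = 994.

994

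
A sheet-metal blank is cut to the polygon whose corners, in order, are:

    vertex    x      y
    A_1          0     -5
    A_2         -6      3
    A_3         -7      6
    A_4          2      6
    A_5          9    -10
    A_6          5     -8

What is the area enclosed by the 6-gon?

Σ = (-30) + (-15) + (-54) + (-74) + (-22) + (-25) = -220
Area = |Σ|/2 = 110.

110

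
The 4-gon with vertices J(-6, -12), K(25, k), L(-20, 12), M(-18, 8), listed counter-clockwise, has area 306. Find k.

Write out the shoelace sum; only the two edges meeting at K involve k:
2·Area = [((-6)·k − 25·(-12)) + (25·12 − (-20)·k)] + 320
       = 14·k + 920 = 612
⇒ k = -22.

-22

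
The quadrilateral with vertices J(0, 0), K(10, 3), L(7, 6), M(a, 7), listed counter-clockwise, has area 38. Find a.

2

The doubled signed area Σ (x_i y_{i+1} − x_{i+1} y_i) is linear in a.
With a=0 it equals 88; the coefficient of a is -6 (from the two edges through M).
So -6·a + 88 = 2·38 = 76 ⇒ a = 2.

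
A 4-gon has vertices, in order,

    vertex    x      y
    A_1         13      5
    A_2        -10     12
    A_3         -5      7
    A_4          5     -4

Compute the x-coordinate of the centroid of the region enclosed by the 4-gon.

359/129

Apply the shoelace formula. First the cross-terms c_i = x_i·y_{i+1} − x_{i+1}·y_i:
  206, -10, -15, 77  ⇒  2A = 258, A = 129.
Then Σ (x_i + x_{i+1})·c_i = 2154, so x̄ = 2154 / (6·129) = 359/129.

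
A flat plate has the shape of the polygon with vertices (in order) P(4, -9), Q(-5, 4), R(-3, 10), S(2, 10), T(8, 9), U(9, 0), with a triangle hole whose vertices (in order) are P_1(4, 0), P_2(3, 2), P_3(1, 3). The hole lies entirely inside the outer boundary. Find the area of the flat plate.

169

Outer boundary:
Σ = (-29) + (-38) + (-50) + (-62) + (-81) + (-81) = -341
Area = |Σ|/2 = 170.5.
Hole:
Apply the shoelace (surveyor's) formula: 2A = Σ (x_i·y_{i+1} − x_{i+1}·y_i), indices taken mod 3.
P_1→P_2: (4)(2) − (3)(0) = 8
P_2→P_3: (3)(3) − (1)(2) = 7
P_3→P_1: (1)(0) − (4)(3) = -12
Σ = 3
Area = |Σ|/2 = 1.5.
Net area = 170.5 − 1.5 = 169.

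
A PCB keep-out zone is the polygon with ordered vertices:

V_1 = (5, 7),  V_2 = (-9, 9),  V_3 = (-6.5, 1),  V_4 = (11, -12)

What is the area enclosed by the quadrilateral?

Apply the shoelace formula: 2A = Σ (x_i·y_{i+1} − x_{i+1}·y_i), indices taken mod 4.
Σ = (108) + (49.5) + (67) + (137) = 361.5
Area = |Σ|/2 = 180.75.

180.75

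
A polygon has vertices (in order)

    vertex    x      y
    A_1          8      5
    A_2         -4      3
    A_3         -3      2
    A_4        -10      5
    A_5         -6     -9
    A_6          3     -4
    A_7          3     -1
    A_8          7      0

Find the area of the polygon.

136

Apply the surveyor's formula: 2A = Σ (x_i·y_{i+1} − x_{i+1}·y_i), indices taken mod 8.
A_1→A_2: (8)(3) − (-4)(5) = 44
A_2→A_3: (-4)(2) − (-3)(3) = 1
A_3→A_4: (-3)(5) − (-10)(2) = 5
A_4→A_5: (-10)(-9) − (-6)(5) = 120
A_5→A_6: (-6)(-4) − (3)(-9) = 51
A_6→A_7: (3)(-1) − (3)(-4) = 9
A_7→A_8: (3)(0) − (7)(-1) = 7
A_8→A_1: (7)(5) − (8)(0) = 35
Σ = 272
Area = |Σ|/2 = 136.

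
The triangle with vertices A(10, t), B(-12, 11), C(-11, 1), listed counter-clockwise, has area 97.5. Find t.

The doubled signed area Σ (x_i y_{i+1} − x_{i+1} y_i) is linear in t.
With t=0 it equals 209; the coefficient of t is 1 (from the two edges through A).
So 1·t + 209 = 2·97.5 = 195 ⇒ t = -14.

-14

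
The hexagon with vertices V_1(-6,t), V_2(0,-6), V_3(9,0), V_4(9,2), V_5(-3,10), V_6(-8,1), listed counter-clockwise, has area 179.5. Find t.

The doubled signed area Σ (x_i y_{i+1} − x_{i+1} y_i) is linear in t.
With t=0 it equals 287; the coefficient of t is -8 (from the two edges through V_1).
So -8·t + 287 = 2·179.5 = 359 ⇒ t = -9.

-9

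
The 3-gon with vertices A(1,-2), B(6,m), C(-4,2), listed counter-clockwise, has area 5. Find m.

-4

Write out the shoelace sum; only the two edges meeting at B involve m:
2·Area = [(1·m − 6·(-2)) + (6·2 − (-4)·m)] + 6
       = 5·m + 30 = 10
⇒ m = -4.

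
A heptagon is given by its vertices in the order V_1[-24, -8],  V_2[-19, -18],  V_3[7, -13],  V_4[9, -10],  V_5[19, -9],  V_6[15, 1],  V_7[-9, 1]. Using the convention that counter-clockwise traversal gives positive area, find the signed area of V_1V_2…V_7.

541.5

Cross-terms: 280, 373, 47, 109, 154, 24, 96  ⇒  Σ = 1083
Signed area = Σ/2 = 541.5 (positive ⇒ counter-clockwise traversal).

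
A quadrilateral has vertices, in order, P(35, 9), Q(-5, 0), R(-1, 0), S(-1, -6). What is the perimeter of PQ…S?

|PQ| = √((-40)² + (-9)²) = √1681 = 41
|QR| = √((4)² + (0)²) = √16 = 4
|RS| = √((0)² + (-6)²) = √36 = 6
|SP| = √((36)² + (15)²) = √1521 = 39
Perimeter = 41 + 4 + 6 + 39 = 90.

90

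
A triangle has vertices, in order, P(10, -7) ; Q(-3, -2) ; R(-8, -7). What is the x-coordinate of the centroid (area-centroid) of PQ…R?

Apply the surveyor's formula. First the cross-terms c_i = x_i·y_{i+1} − x_{i+1}·y_i:
  -41, 5, 126  ⇒  2A = 90, A = 45.
Then Σ (x_i + x_{i+1})·c_i = -90, so x̄ = -90 / (6·45) = -1/3.

-1/3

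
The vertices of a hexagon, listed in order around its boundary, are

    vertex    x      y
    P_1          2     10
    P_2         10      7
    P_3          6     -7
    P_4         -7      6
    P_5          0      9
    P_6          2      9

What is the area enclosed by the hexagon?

145

Apply the shoelace (surveyor's) formula: 2A = Σ (x_i·y_{i+1} − x_{i+1}·y_i), indices taken mod 6.
Σ = (-86) + (-112) + (-13) + (-63) + (-18) + (2) = -290
Area = |Σ|/2 = 145.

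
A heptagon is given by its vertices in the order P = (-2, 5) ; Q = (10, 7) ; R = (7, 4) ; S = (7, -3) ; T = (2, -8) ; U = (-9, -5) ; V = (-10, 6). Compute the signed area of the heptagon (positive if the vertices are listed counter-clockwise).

Apply the surveyor's formula: 2A = Σ (x_i·y_{i+1} − x_{i+1}·y_i), indices taken mod 7.
Σ = (-64) + (-9) + (-49) + (-50) + (-82) + (-104) + (-38) = -396
Signed area = Σ/2 = -198 (negative ⇒ clockwise traversal).

-198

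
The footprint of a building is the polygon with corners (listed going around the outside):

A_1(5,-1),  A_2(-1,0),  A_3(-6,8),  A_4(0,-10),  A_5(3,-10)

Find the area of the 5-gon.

Apply the shoelace formula: 2A = Σ (x_i·y_{i+1} − x_{i+1}·y_i), indices taken mod 5.
Σ = (-1) + (-8) + (60) + (30) + (47) = 128
Area = |Σ|/2 = 64.

64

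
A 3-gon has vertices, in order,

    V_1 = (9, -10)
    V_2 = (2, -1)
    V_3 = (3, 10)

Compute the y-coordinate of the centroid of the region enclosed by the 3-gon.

Apply the shoelace formula. First the cross-terms c_i = x_i·y_{i+1} − x_{i+1}·y_i:
  11, 23, -120  ⇒  2A = -86, A = -43.
Then Σ (y_i + y_{i+1})·c_i = 86, so ȳ = 86 / (6·(-43)) = -1/3.

-1/3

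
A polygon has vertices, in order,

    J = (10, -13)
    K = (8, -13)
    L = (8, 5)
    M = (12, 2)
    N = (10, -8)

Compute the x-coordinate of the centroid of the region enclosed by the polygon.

649/69

Apply the shoelace formula. First the cross-terms c_i = x_i·y_{i+1} − x_{i+1}·y_i:
  -26, 144, -44, -116, -50  ⇒  2A = -92, A = -46.
Then Σ (x_i + x_{i+1})·c_i = -2596, so x̄ = -2596 / (6·(-46)) = 649/69.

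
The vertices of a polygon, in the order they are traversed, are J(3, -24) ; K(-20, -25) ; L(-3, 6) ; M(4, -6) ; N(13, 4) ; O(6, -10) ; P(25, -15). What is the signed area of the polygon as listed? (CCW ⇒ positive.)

Cross-terms: -555, -195, -6, 94, -154, 160, -555  ⇒  Σ = -1211
Signed area = Σ/2 = -605.5 (negative ⇒ clockwise traversal).

-605.5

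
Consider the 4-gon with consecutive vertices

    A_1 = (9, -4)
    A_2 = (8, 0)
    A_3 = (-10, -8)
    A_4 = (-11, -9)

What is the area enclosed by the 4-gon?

Apply the surveyor's formula: 2A = Σ (x_i·y_{i+1} − x_{i+1}·y_i), indices taken mod 4.
Cross-terms: 32, -64, 2, 125  ⇒  Σ = 95
Area = |Σ|/2 = 47.5.

47.5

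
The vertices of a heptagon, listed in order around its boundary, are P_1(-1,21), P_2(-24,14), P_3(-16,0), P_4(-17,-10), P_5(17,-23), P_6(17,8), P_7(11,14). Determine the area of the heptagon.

Apply Gauss's area formula: 2A = Σ (x_i·y_{i+1} − x_{i+1}·y_i), indices taken mod 7.
P_1→P_2: (-1)(14) − (-24)(21) = 490
P_2→P_3: (-24)(0) − (-16)(14) = 224
P_3→P_4: (-16)(-10) − (-17)(0) = 160
P_4→P_5: (-17)(-23) − (17)(-10) = 561
P_5→P_6: (17)(8) − (17)(-23) = 527
P_6→P_7: (17)(14) − (11)(8) = 150
P_7→P_1: (11)(21) − (-1)(14) = 245
Σ = 2357
Area = |Σ|/2 = 1178.5.

1178.5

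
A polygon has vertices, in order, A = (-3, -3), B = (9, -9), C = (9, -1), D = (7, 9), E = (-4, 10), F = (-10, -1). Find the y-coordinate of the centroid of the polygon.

Apply Gauss's area formula. First the cross-terms c_i = x_i·y_{i+1} − x_{i+1}·y_i:
  54, 72, 88, 106, 104, 27  ⇒  2A = 451, A = 225.5.
Then Σ (y_i + y_{i+1})·c_i = 2178, so ȳ = 2178 / (6·225.5) = 66/41.

66/41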